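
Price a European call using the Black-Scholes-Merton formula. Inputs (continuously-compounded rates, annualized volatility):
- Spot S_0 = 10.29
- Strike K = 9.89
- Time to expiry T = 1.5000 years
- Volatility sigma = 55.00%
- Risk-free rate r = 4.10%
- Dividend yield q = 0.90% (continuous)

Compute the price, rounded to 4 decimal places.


Answer: Price = 3.0119

Derivation:
d1 = (ln(S/K) + (r - q + 0.5*sigma^2) * T) / (sigma * sqrt(T)) = 0.46692233
d2 = d1 - sigma * sqrt(T) = -0.20668734
exp(-rT) = 0.94035295; exp(-qT) = 0.98659072
C = S_0 * exp(-qT) * N(d1) - K * exp(-rT) * N(d2)
N(d1) = 0.67972228; N(d2) = 0.41812702
C = 10.2900 * 0.98659072 * 0.67972228 - 9.8900 * 0.94035295 * 0.41812702 = 3.0119


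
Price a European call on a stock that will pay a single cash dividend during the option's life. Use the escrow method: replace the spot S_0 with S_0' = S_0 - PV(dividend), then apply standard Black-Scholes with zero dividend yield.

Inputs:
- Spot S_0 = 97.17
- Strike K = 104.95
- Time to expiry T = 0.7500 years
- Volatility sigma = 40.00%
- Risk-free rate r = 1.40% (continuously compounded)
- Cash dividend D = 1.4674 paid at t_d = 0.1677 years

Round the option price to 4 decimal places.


PV(D) = D * exp(-r * t_d) = 1.4674 * 0.99765495 = 1.46395888
S_0' = S_0 - PV(D) = 97.1700 - 1.46395888 = 95.70604112
d1 = (ln(S_0'/K) + (r + sigma^2/2)*T) / (sigma*sqrt(T)) = -0.06265008
d2 = d1 - sigma*sqrt(T) = -0.40906024
exp(-rT) = 0.98955493
N(d1) = 0.47502257; N(d2) = 0.34124773
C = S_0' * N(d1) - K * exp(-rT) * N(d2) = 95.70604112 * 0.47502257 - 104.9500 * 0.98955493 * 0.34124773 = 10.0227

Answer: Price = 10.0227


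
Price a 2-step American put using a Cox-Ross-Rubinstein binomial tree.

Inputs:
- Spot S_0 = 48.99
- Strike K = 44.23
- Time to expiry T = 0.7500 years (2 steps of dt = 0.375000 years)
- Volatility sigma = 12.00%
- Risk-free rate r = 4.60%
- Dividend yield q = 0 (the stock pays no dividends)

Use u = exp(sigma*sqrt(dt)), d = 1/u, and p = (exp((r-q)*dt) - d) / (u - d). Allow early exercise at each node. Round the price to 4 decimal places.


dt = T/N = 0.375000
u = exp(sigma*sqrt(dt)) = 1.076252; d = 1/u = 0.929150
p = (exp((r-q)*dt) - d) / (u - d) = 0.599920
Discount per step: exp(-r*dt) = 0.982898
Stock lattice S(k, i) with i counting down-moves:
  k=0: S(0,0) = 48.9900
  k=1: S(1,0) = 52.7256; S(1,1) = 45.5191
  k=2: S(2,0) = 56.7460; S(2,1) = 48.9900; S(2,2) = 42.2941
Terminal payoffs V(N, i) = max(K - S_T, 0):
  V(2,0) = 0.000000; V(2,1) = 0.000000; V(2,2) = 1.935933
Backward induction: V(k, i) = exp(-r*dt) * [p * V(k+1, i) + (1-p) * V(k+1, i+1)]; then take max(V_cont, immediate exercise) for American.
  V(1,0) = exp(-r*dt) * [p*0.000000 + (1-p)*0.000000] = 0.000000; exercise = 0.000000; V(1,0) = max -> 0.000000
  V(1,1) = exp(-r*dt) * [p*0.000000 + (1-p)*1.935933] = 0.761282; exercise = 0.000000; V(1,1) = max -> 0.761282
  V(0,0) = exp(-r*dt) * [p*0.000000 + (1-p)*0.761282] = 0.299365; exercise = 0.000000; V(0,0) = max -> 0.299365

Answer: Price = V(0,0) = 0.2994


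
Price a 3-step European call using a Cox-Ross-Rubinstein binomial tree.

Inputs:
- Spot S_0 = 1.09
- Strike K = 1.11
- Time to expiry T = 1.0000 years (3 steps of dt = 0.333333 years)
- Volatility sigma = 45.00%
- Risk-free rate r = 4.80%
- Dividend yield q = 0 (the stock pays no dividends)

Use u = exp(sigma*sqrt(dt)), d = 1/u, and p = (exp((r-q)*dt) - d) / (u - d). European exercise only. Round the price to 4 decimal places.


dt = T/N = 0.333333
u = exp(sigma*sqrt(dt)) = 1.296681; d = 1/u = 0.771200
p = (exp((r-q)*dt) - d) / (u - d) = 0.466104
Discount per step: exp(-r*dt) = 0.984127
Stock lattice S(k, i) with i counting down-moves:
  k=0: S(0,0) = 1.0900
  k=1: S(1,0) = 1.4134; S(1,1) = 0.8406
  k=2: S(2,0) = 1.8327; S(2,1) = 1.0900; S(2,2) = 0.6483
  k=3: S(3,0) = 2.3764; S(3,1) = 1.4134; S(3,2) = 0.8406; S(3,3) = 0.5000
Terminal payoffs V(N, i) = max(S_T - K, 0):
  V(3,0) = 1.266433; V(3,1) = 0.303382; V(3,2) = 0.000000; V(3,3) = 0.000000
Backward induction: V(k, i) = exp(-r*dt) * [p * V(k+1, i) + (1-p) * V(k+1, i+1)].
  V(2,0) = exp(-r*dt) * [p*1.266433 + (1-p)*0.303382] = 0.740324
  V(2,1) = exp(-r*dt) * [p*0.303382 + (1-p)*0.000000] = 0.139163
  V(2,2) = exp(-r*dt) * [p*0.000000 + (1-p)*0.000000] = 0.000000
  V(1,0) = exp(-r*dt) * [p*0.740324 + (1-p)*0.139163] = 0.412710
  V(1,1) = exp(-r*dt) * [p*0.139163 + (1-p)*0.000000] = 0.063835
  V(0,0) = exp(-r*dt) * [p*0.412710 + (1-p)*0.063835] = 0.222853

Answer: Price = V(0,0) = 0.2229


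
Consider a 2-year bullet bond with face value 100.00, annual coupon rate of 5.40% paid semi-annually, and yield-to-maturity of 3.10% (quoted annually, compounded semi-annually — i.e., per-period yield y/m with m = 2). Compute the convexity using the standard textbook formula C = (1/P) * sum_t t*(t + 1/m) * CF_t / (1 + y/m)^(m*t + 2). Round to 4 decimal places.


Coupon per period c = face * coupon_rate / m = 2.700000
Periods per year m = 2; per-period yield y/m = 0.015500
Number of cashflows N = 4
Cashflows (t years, CF_t, discount factor 1/(1+y/m)^(m*t), PV):
  t = 0.5000: CF_t = 2.700000, DF = 0.984737, PV = 2.658789
  t = 1.0000: CF_t = 2.700000, DF = 0.969706, PV = 2.618207
  t = 1.5000: CF_t = 2.700000, DF = 0.954905, PV = 2.578244
  t = 2.0000: CF_t = 102.700000, DF = 0.940330, PV = 96.571890
Price P = sum_t PV_t = 104.427129
Convexity numerator sum_t t*(t + 1/m) * CF_t / (1+y/m)^(m*t + 2):
  t = 0.5000: term = 1.289122
  t = 1.0000: term = 3.808336
  t = 1.5000: term = 7.500416
  t = 2.0000: term = 468.231774
Convexity = (1/P) * sum = 480.829649 / 104.427129 = 4.604451

Answer: Convexity = 4.6045


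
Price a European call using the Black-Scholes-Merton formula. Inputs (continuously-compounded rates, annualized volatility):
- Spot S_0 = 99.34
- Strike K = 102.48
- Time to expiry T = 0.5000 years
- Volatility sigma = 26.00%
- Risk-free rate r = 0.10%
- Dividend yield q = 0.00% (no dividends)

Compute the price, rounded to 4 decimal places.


d1 = (ln(S/K) + (r - q + 0.5*sigma^2) * T) / (sigma * sqrt(T)) = -0.07462341
d2 = d1 - sigma * sqrt(T) = -0.25847118
exp(-rT) = 0.99950012; exp(-qT) = 1.00000000
C = S_0 * exp(-qT) * N(d1) - K * exp(-rT) * N(d2)
N(d1) = 0.47025717; N(d2) = 0.39802164
C = 99.3400 * 1.00000000 * 0.47025717 - 102.4800 * 0.99950012 * 0.39802164 = 5.9465

Answer: Price = 5.9465


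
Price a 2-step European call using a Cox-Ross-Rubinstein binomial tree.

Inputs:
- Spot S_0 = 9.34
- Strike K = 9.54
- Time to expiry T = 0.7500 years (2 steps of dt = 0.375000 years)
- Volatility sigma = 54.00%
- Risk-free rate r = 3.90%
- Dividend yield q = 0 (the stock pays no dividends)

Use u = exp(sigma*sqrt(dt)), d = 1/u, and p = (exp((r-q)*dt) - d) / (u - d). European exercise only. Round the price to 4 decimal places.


Answer: Price = V(0,0) = 1.6083

Derivation:
dt = T/N = 0.375000
u = exp(sigma*sqrt(dt)) = 1.391916; d = 1/u = 0.718434
p = (exp((r-q)*dt) - d) / (u - d) = 0.439950
Discount per step: exp(-r*dt) = 0.985481
Stock lattice S(k, i) with i counting down-moves:
  k=0: S(0,0) = 9.3400
  k=1: S(1,0) = 13.0005; S(1,1) = 6.7102
  k=2: S(2,0) = 18.0956; S(2,1) = 9.3400; S(2,2) = 4.8208
Terminal payoffs V(N, i) = max(S_T - K, 0):
  V(2,0) = 8.555594; V(2,1) = 0.000000; V(2,2) = 0.000000
Backward induction: V(k, i) = exp(-r*dt) * [p * V(k+1, i) + (1-p) * V(k+1, i+1)].
  V(1,0) = exp(-r*dt) * [p*8.555594 + (1-p)*0.000000] = 3.709385
  V(1,1) = exp(-r*dt) * [p*0.000000 + (1-p)*0.000000] = 0.000000
  V(0,0) = exp(-r*dt) * [p*3.709385 + (1-p)*0.000000] = 1.608250


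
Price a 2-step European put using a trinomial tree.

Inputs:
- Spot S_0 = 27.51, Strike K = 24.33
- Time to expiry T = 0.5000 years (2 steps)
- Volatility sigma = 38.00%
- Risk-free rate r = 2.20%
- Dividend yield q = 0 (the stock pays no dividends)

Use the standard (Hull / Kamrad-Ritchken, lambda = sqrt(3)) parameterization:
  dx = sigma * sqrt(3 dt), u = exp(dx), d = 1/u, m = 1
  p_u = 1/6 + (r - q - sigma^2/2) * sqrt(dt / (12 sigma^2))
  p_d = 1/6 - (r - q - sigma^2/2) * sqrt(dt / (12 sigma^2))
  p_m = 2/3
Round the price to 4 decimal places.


dt = T/N = 0.250000; dx = sigma*sqrt(3*dt) = 0.329090
u = exp(dx) = 1.389702; d = 1/u = 0.719579
p_u = 0.147599, p_m = 0.666667, p_d = 0.185734
Discount per step: exp(-r*dt) = 0.994515
Stock lattice S(k, j) with j the centered position index:
  k=0: S(0,+0) = 27.5100
  k=1: S(1,-1) = 19.7956; S(1,+0) = 27.5100; S(1,+1) = 38.2307
  k=2: S(2,-2) = 14.2445; S(2,-1) = 19.7956; S(2,+0) = 27.5100; S(2,+1) = 38.2307; S(2,+2) = 53.1293
Terminal payoffs V(N, j) = max(K - S_T, 0):
  V(2,-2) = 10.085509; V(2,-1) = 4.534395; V(2,+0) = 0.000000; V(2,+1) = 0.000000; V(2,+2) = 0.000000
Backward induction: V(k, j) = exp(-r*dt) * [p_u * V(k+1, j+1) + p_m * V(k+1, j) + p_d * V(k+1, j-1)]
  V(1,-1) = exp(-r*dt) * [p_u*0.000000 + p_m*4.534395 + p_d*10.085509] = 4.869301
  V(1,+0) = exp(-r*dt) * [p_u*0.000000 + p_m*0.000000 + p_d*4.534395] = 0.837574
  V(1,+1) = exp(-r*dt) * [p_u*0.000000 + p_m*0.000000 + p_d*0.000000] = 0.000000
  V(0,+0) = exp(-r*dt) * [p_u*0.000000 + p_m*0.837574 + p_d*4.869301] = 1.454756

Answer: Price = V(0,0) = 1.4548


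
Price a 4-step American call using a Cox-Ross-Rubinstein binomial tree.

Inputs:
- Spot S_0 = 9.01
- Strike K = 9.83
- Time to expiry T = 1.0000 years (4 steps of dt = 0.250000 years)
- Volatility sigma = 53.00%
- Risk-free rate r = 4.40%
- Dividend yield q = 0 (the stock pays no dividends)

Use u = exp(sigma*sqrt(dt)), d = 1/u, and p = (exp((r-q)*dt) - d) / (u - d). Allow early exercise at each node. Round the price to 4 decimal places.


Answer: Price = V(0,0) = 1.7372

Derivation:
dt = T/N = 0.250000
u = exp(sigma*sqrt(dt)) = 1.303431; d = 1/u = 0.767206
p = (exp((r-q)*dt) - d) / (u - d) = 0.454762
Discount per step: exp(-r*dt) = 0.989060
Stock lattice S(k, i) with i counting down-moves:
  k=0: S(0,0) = 9.0100
  k=1: S(1,0) = 11.7439; S(1,1) = 6.9125
  k=2: S(2,0) = 15.3074; S(2,1) = 9.0100; S(2,2) = 5.3033
  k=3: S(3,0) = 19.9521; S(3,1) = 11.7439; S(3,2) = 6.9125; S(3,3) = 4.0687
  k=4: S(4,0) = 26.0062; S(4,1) = 15.3074; S(4,2) = 9.0100; S(4,3) = 5.3033; S(4,4) = 3.1216
Terminal payoffs V(N, i) = max(S_T - K, 0):
  V(4,0) = 16.176203; V(4,1) = 5.477380; V(4,2) = 0.000000; V(4,3) = 0.000000; V(4,4) = 0.000000
Backward induction: V(k, i) = exp(-r*dt) * [p * V(k+1, i) + (1-p) * V(k+1, i+1)]; then take max(V_cont, immediate exercise) for American.
  V(3,0) = exp(-r*dt) * [p*16.176203 + (1-p)*5.477380] = 10.229651; exercise = 10.122113; V(3,0) = max -> 10.229651
  V(3,1) = exp(-r*dt) * [p*5.477380 + (1-p)*0.000000] = 2.463655; exercise = 1.913913; V(3,1) = max -> 2.463655
  V(3,2) = exp(-r*dt) * [p*0.000000 + (1-p)*0.000000] = 0.000000; exercise = 0.000000; V(3,2) = max -> 0.000000
  V(3,3) = exp(-r*dt) * [p*0.000000 + (1-p)*0.000000] = 0.000000; exercise = 0.000000; V(3,3) = max -> 0.000000
  V(2,0) = exp(-r*dt) * [p*10.229651 + (1-p)*2.463655] = 5.929747; exercise = 5.477380; V(2,0) = max -> 5.929747
  V(2,1) = exp(-r*dt) * [p*2.463655 + (1-p)*0.000000] = 1.108120; exercise = 0.000000; V(2,1) = max -> 1.108120
  V(2,2) = exp(-r*dt) * [p*0.000000 + (1-p)*0.000000] = 0.000000; exercise = 0.000000; V(2,2) = max -> 0.000000
  V(1,0) = exp(-r*dt) * [p*5.929747 + (1-p)*1.108120] = 3.264703; exercise = 1.913913; V(1,0) = max -> 3.264703
  V(1,1) = exp(-r*dt) * [p*1.108120 + (1-p)*0.000000] = 0.498418; exercise = 0.000000; V(1,1) = max -> 0.498418
  V(0,0) = exp(-r*dt) * [p*3.264703 + (1-p)*0.498418] = 1.737205; exercise = 0.000000; V(0,0) = max -> 1.737205


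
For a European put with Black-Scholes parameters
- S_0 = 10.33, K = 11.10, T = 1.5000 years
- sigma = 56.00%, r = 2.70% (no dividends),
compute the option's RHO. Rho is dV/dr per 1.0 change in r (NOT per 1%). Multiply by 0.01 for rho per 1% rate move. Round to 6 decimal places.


d1 = 0.2971568954; d2 = -0.3887002326
phi(d1) = 0.3817117091; exp(-qT) = 1.0000000000; exp(-rT) = 0.9603091645
N(-d2) = 0.6512510449
Rho = -K*T*exp(-rT)*N(-d2) = -11.1000 * 1.5000 * 0.9603091645 * 0.6512510449 = -10.412949

Answer: Rho = -10.412949


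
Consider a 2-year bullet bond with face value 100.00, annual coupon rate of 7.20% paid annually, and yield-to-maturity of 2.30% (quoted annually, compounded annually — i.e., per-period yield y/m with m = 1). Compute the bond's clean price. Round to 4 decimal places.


Answer: Price = 109.4720

Derivation:
Coupon per period c = face * coupon_rate / m = 7.200000
Periods per year m = 1; per-period yield y/m = 0.023000
Number of cashflows N = 2
Cashflows (t years, CF_t, discount factor 1/(1+y/m)^(m*t), PV):
  t = 1.0000: CF_t = 7.200000, DF = 0.977517, PV = 7.038123
  t = 2.0000: CF_t = 107.200000, DF = 0.955540, PV = 102.433855
Price P = sum_t PV_t = 109.471978


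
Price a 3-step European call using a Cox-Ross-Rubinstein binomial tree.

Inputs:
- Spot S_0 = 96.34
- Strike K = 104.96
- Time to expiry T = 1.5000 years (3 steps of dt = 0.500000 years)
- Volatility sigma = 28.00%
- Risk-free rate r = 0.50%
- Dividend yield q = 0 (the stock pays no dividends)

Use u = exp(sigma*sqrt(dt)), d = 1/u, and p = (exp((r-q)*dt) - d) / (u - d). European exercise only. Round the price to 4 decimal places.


Answer: Price = V(0,0) = 10.7954

Derivation:
dt = T/N = 0.500000
u = exp(sigma*sqrt(dt)) = 1.218950; d = 1/u = 0.820378
p = (exp((r-q)*dt) - d) / (u - d) = 0.456944
Discount per step: exp(-r*dt) = 0.997503
Stock lattice S(k, i) with i counting down-moves:
  k=0: S(0,0) = 96.3400
  k=1: S(1,0) = 117.4337; S(1,1) = 79.0352
  k=2: S(2,0) = 143.1458; S(2,1) = 96.3400; S(2,2) = 64.8388
  k=3: S(3,0) = 174.4875; S(3,1) = 117.4337; S(3,2) = 79.0352; S(3,3) = 53.1923
Terminal payoffs V(N, i) = max(S_T - K, 0):
  V(3,0) = 69.527533; V(3,1) = 12.473651; V(3,2) = 0.000000; V(3,3) = 0.000000
Backward induction: V(k, i) = exp(-r*dt) * [p * V(k+1, i) + (1-p) * V(k+1, i+1)].
  V(2,0) = exp(-r*dt) * [p*69.527533 + (1-p)*12.473651] = 38.447830
  V(2,1) = exp(-r*dt) * [p*12.473651 + (1-p)*0.000000] = 5.685526
  V(2,2) = exp(-r*dt) * [p*0.000000 + (1-p)*0.000000] = 0.000000
  V(1,0) = exp(-r*dt) * [p*38.447830 + (1-p)*5.685526] = 20.604483
  V(1,1) = exp(-r*dt) * [p*5.685526 + (1-p)*0.000000] = 2.591479
  V(0,0) = exp(-r*dt) * [p*20.604483 + (1-p)*2.591479] = 10.795388


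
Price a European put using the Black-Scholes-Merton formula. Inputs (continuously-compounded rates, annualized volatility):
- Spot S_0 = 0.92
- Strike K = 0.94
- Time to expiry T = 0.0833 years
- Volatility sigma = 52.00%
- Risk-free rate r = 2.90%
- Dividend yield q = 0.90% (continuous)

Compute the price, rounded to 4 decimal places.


Answer: Price = 0.0652

Derivation:
d1 = (ln(S/K) + (r - q + 0.5*sigma^2) * T) / (sigma * sqrt(T)) = -0.05715609
d2 = d1 - sigma * sqrt(T) = -0.20723713
exp(-rT) = 0.99758722; exp(-qT) = 0.99925058
P = K * exp(-rT) * N(-d2) - S_0 * exp(-qT) * N(-d1)
N(-d1) = 0.52278957; N(-d2) = 0.58208767
P = 0.9400 * 0.99758722 * 0.58208767 - 0.9200 * 0.99925058 * 0.52278957 = 0.0652


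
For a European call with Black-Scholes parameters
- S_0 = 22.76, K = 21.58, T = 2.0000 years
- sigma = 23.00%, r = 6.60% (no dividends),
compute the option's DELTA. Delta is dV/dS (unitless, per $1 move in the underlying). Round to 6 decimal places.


d1 = 0.7321249859; d2 = 0.4068558666
phi(d1) = 0.3051529872; exp(-qT) = 1.0000000000; exp(-rT) = 0.8763409951
N(d1) = 0.7679538577
Delta = exp(-qT) * N(d1) = 1.0000000000 * 0.7679538577 = 0.767954

Answer: Delta = 0.767954


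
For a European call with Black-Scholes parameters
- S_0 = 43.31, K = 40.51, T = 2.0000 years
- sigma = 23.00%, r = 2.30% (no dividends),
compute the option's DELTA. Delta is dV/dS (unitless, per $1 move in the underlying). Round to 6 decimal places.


d1 = 0.5095309950; d2 = 0.1842618756
phi(d1) = 0.3503756373; exp(-qT) = 1.0000000000; exp(-rT) = 0.9550419622
N(d1) = 0.6948099608
Delta = exp(-qT) * N(d1) = 1.0000000000 * 0.6948099608 = 0.694810

Answer: Delta = 0.694810


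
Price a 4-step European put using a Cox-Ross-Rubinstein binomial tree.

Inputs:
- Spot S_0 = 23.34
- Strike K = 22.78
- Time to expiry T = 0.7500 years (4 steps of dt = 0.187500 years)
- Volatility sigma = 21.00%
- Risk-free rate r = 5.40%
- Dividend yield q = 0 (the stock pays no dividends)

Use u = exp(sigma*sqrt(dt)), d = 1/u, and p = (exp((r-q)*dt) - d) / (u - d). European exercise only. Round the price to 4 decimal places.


dt = T/N = 0.187500
u = exp(sigma*sqrt(dt)) = 1.095195; d = 1/u = 0.913079
p = (exp((r-q)*dt) - d) / (u - d) = 0.533161
Discount per step: exp(-r*dt) = 0.989926
Stock lattice S(k, i) with i counting down-moves:
  k=0: S(0,0) = 23.3400
  k=1: S(1,0) = 25.5619; S(1,1) = 21.3113
  k=2: S(2,0) = 27.9952; S(2,1) = 23.3400; S(2,2) = 19.4589
  k=3: S(3,0) = 30.6602; S(3,1) = 25.5619; S(3,2) = 21.3113; S(3,3) = 17.7675
  k=4: S(4,0) = 33.5789; S(4,1) = 27.9952; S(4,2) = 23.3400; S(4,3) = 19.4589; S(4,4) = 16.2231
Terminal payoffs V(N, i) = max(K - S_T, 0):
  V(4,0) = 0.000000; V(4,1) = 0.000000; V(4,2) = 0.000000; V(4,3) = 3.321124; V(4,4) = 6.556871
Backward induction: V(k, i) = exp(-r*dt) * [p * V(k+1, i) + (1-p) * V(k+1, i+1)].
  V(3,0) = exp(-r*dt) * [p*0.000000 + (1-p)*0.000000] = 0.000000
  V(3,1) = exp(-r*dt) * [p*0.000000 + (1-p)*0.000000] = 0.000000
  V(3,2) = exp(-r*dt) * [p*0.000000 + (1-p)*3.321124] = 1.534811
  V(3,3) = exp(-r*dt) * [p*3.321124 + (1-p)*6.556871] = 4.783022
  V(2,0) = exp(-r*dt) * [p*0.000000 + (1-p)*0.000000] = 0.000000
  V(2,1) = exp(-r*dt) * [p*0.000000 + (1-p)*1.534811] = 0.709291
  V(2,2) = exp(-r*dt) * [p*1.534811 + (1-p)*4.783022] = 3.020464
  V(1,0) = exp(-r*dt) * [p*0.000000 + (1-p)*0.709291] = 0.327789
  V(1,1) = exp(-r*dt) * [p*0.709291 + (1-p)*3.020464] = 1.770221
  V(0,0) = exp(-r*dt) * [p*0.327789 + (1-p)*1.770221] = 0.991086

Answer: Price = V(0,0) = 0.9911


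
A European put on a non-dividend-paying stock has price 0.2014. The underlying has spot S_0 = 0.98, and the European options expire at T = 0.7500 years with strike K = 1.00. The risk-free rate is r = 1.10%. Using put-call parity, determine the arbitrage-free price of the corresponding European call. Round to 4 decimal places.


Answer: Call price = 0.1896

Derivation:
Put-call parity: C - P = S_0 * exp(-qT) - K * exp(-rT).
S_0 * exp(-qT) = 0.9800 * 1.00000000 = 0.98000000
K * exp(-rT) = 1.0000 * 0.99178394 = 0.99178394
C = P + S*exp(-qT) - K*exp(-rT)
C = 0.2014 + 0.98000000 - 0.99178394 = 0.1896


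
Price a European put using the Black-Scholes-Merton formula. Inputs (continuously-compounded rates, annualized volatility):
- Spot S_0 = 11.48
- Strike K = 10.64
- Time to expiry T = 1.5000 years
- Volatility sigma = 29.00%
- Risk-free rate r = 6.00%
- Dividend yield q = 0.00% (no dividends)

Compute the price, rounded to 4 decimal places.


Answer: Price = 0.7747

Derivation:
d1 = (ln(S/K) + (r - q + 0.5*sigma^2) * T) / (sigma * sqrt(T)) = 0.64492223
d2 = d1 - sigma * sqrt(T) = 0.28974622
exp(-rT) = 0.91393119; exp(-qT) = 1.00000000
P = K * exp(-rT) * N(-d2) - S_0 * exp(-qT) * N(-d1)
N(-d1) = 0.25948879; N(-d2) = 0.38600520
P = 10.6400 * 0.91393119 * 0.38600520 - 11.4800 * 1.00000000 * 0.25948879 = 0.7747


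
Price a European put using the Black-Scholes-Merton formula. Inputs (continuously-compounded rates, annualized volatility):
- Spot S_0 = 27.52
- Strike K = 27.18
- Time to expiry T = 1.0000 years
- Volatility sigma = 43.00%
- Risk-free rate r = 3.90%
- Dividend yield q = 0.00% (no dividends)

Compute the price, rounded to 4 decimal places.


d1 = (ln(S/K) + (r - q + 0.5*sigma^2) * T) / (sigma * sqrt(T)) = 0.33460838
d2 = d1 - sigma * sqrt(T) = -0.09539162
exp(-rT) = 0.96175071; exp(-qT) = 1.00000000
P = K * exp(-rT) * N(-d2) - S_0 * exp(-qT) * N(-d1)
N(-d1) = 0.36896026; N(-d2) = 0.53799811
P = 27.1800 * 0.96175071 * 0.53799811 - 27.5200 * 1.00000000 * 0.36896026 = 3.9097

Answer: Price = 3.9097


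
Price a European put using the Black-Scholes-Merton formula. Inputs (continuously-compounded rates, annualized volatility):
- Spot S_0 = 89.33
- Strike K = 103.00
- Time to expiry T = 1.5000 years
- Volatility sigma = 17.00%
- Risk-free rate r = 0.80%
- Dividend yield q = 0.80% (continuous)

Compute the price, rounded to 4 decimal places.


d1 = (ln(S/K) + (r - q + 0.5*sigma^2) * T) / (sigma * sqrt(T)) = -0.57979235
d2 = d1 - sigma * sqrt(T) = -0.78799898
exp(-rT) = 0.98807171; exp(-qT) = 0.98807171
P = K * exp(-rT) * N(-d2) - S_0 * exp(-qT) * N(-d1)
N(-d1) = 0.71897267; N(-d2) = 0.78465135
P = 103.0000 * 0.98807171 * 0.78465135 - 89.3300 * 0.98807171 * 0.71897267 = 16.3953

Answer: Price = 16.3953


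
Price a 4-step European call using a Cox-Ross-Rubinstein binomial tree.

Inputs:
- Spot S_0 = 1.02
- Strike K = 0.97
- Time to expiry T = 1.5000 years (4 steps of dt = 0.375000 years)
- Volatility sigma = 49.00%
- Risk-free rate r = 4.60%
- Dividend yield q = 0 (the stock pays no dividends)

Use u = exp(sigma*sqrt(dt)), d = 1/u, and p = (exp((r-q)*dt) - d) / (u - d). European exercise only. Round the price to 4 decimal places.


dt = T/N = 0.375000
u = exp(sigma*sqrt(dt)) = 1.349943; d = 1/u = 0.740772
p = (exp((r-q)*dt) - d) / (u - d) = 0.454105
Discount per step: exp(-r*dt) = 0.982898
Stock lattice S(k, i) with i counting down-moves:
  k=0: S(0,0) = 1.0200
  k=1: S(1,0) = 1.3769; S(1,1) = 0.7556
  k=2: S(2,0) = 1.8588; S(2,1) = 1.0200; S(2,2) = 0.5597
  k=3: S(3,0) = 2.5093; S(3,1) = 1.3769; S(3,2) = 0.7556; S(3,3) = 0.4146
  k=4: S(4,0) = 3.3874; S(4,1) = 1.8588; S(4,2) = 1.0200; S(4,3) = 0.5597; S(4,4) = 0.3071
Terminal payoffs V(N, i) = max(S_T - K, 0):
  V(4,0) = 2.417366; V(4,1) = 0.888793; V(4,2) = 0.050000; V(4,3) = 0.000000; V(4,4) = 0.000000
Backward induction: V(k, i) = exp(-r*dt) * [p * V(k+1, i) + (1-p) * V(k+1, i+1)].
  V(3,0) = exp(-r*dt) * [p*2.417366 + (1-p)*0.888793] = 1.555855
  V(3,1) = exp(-r*dt) * [p*0.888793 + (1-p)*0.050000] = 0.423531
  V(3,2) = exp(-r*dt) * [p*0.050000 + (1-p)*0.000000] = 0.022317
  V(3,3) = exp(-r*dt) * [p*0.000000 + (1-p)*0.000000] = 0.000000
  V(2,0) = exp(-r*dt) * [p*1.555855 + (1-p)*0.423531] = 0.921688
  V(2,1) = exp(-r*dt) * [p*0.423531 + (1-p)*0.022317] = 0.201013
  V(2,2) = exp(-r*dt) * [p*0.022317 + (1-p)*0.000000] = 0.009961
  V(1,0) = exp(-r*dt) * [p*0.921688 + (1-p)*0.201013] = 0.519240
  V(1,1) = exp(-r*dt) * [p*0.201013 + (1-p)*0.009961] = 0.095064
  V(0,0) = exp(-r*dt) * [p*0.519240 + (1-p)*0.095064] = 0.282765

Answer: Price = V(0,0) = 0.2828


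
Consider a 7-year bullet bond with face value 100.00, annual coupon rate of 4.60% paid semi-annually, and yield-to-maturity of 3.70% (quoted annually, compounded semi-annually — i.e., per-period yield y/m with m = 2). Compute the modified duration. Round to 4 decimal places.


Coupon per period c = face * coupon_rate / m = 2.300000
Periods per year m = 2; per-period yield y/m = 0.018500
Number of cashflows N = 14
Cashflows (t years, CF_t, discount factor 1/(1+y/m)^(m*t), PV):
  t = 0.5000: CF_t = 2.300000, DF = 0.981836, PV = 2.258223
  t = 1.0000: CF_t = 2.300000, DF = 0.964002, PV = 2.217205
  t = 1.5000: CF_t = 2.300000, DF = 0.946492, PV = 2.176931
  t = 2.0000: CF_t = 2.300000, DF = 0.929300, PV = 2.137390
  t = 2.5000: CF_t = 2.300000, DF = 0.912420, PV = 2.098566
  t = 3.0000: CF_t = 2.300000, DF = 0.895847, PV = 2.060448
  t = 3.5000: CF_t = 2.300000, DF = 0.879575, PV = 2.023022
  t = 4.0000: CF_t = 2.300000, DF = 0.863598, PV = 1.986276
  t = 4.5000: CF_t = 2.300000, DF = 0.847912, PV = 1.950197
  t = 5.0000: CF_t = 2.300000, DF = 0.832510, PV = 1.914774
  t = 5.5000: CF_t = 2.300000, DF = 0.817389, PV = 1.879994
  t = 6.0000: CF_t = 2.300000, DF = 0.802542, PV = 1.845846
  t = 6.5000: CF_t = 2.300000, DF = 0.787964, PV = 1.812318
  t = 7.0000: CF_t = 102.300000, DF = 0.773652, PV = 79.144578
Price P = sum_t PV_t = 105.505767
First compute Macaulay numerator sum_t t * PV_t:
  t * PV_t at t = 0.5000: 1.129111
  t * PV_t at t = 1.0000: 2.217205
  t * PV_t at t = 1.5000: 3.265397
  t * PV_t at t = 2.0000: 4.274779
  t * PV_t at t = 2.5000: 5.246415
  t * PV_t at t = 3.0000: 6.181344
  t * PV_t at t = 3.5000: 7.080577
  t * PV_t at t = 4.0000: 7.945104
  t * PV_t at t = 4.5000: 8.775888
  t * PV_t at t = 5.0000: 9.573870
  t * PV_t at t = 5.5000: 10.339967
  t * PV_t at t = 6.0000: 11.075075
  t * PV_t at t = 6.5000: 11.780067
  t * PV_t at t = 7.0000: 554.012045
Macaulay duration D = 642.896844 / 105.505767 = 6.093476
Modified duration = D / (1 + y/m) = 6.093476 / (1 + 0.018500) = 5.982794

Answer: Modified duration = 5.9828


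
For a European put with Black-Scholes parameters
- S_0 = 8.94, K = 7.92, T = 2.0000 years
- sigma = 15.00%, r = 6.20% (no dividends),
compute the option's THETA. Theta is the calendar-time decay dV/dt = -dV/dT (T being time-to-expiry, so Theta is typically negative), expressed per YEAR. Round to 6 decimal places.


d1 = 1.2616877228; d2 = 1.0495556884
phi(d1) = 0.1799877496; exp(-qT) = 1.0000000000; exp(-rT) = 0.8833798409
Theta = -S*exp(-qT)*phi(d1)*sigma/(2*sqrt(T)) + r*K*exp(-rT)*N(-d2) - q*S*exp(-qT)*N(-d1)
N(-d1) = 0.1035305882; N(-d2) = 0.1469612195; sqrt(T) = 1.4142135624
Term 1 = -8.9400 * 1.0000000000 * 0.1799877496 * 0.1500 / (2 * 1.4142135624) = -0.0853349093
Term 2 = 0.0620 * 7.9200 * 0.8833798409 * 0.1469612195 = 0.0637480790
Term 3 = 0 (no dividend yield, q = 0)
Theta = -0.0853349093 + (0.0637480790) + (0.0000000000) = -0.021587

Answer: Theta = -0.021587


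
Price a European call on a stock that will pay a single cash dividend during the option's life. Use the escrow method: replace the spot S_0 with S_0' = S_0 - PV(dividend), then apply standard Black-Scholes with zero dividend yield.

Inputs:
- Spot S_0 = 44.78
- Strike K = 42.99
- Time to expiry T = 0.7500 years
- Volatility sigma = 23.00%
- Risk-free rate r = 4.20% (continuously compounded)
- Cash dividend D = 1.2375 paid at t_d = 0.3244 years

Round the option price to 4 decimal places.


Answer: Price = 4.4157

Derivation:
PV(D) = D * exp(-r * t_d) = 1.2375 * 0.98646760 = 1.22075365
S_0' = S_0 - PV(D) = 44.7800 - 1.22075365 = 43.55924635
d1 = (ln(S_0'/K) + (r + sigma^2/2)*T) / (sigma*sqrt(T)) = 0.32377786
d2 = d1 - sigma*sqrt(T) = 0.12459202
exp(-rT) = 0.96899096
N(d1) = 0.62694689; N(d2) = 0.54957673
C = S_0' * N(d1) - K * exp(-rT) * N(d2) = 43.55924635 * 0.62694689 - 42.9900 * 0.96899096 * 0.54957673 = 4.4157


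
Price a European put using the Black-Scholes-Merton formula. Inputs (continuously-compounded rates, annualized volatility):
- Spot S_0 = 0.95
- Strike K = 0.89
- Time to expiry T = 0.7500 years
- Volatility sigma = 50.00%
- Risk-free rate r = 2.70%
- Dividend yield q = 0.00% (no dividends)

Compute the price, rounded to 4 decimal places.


Answer: Price = 0.1202

Derivation:
d1 = (ln(S/K) + (r - q + 0.5*sigma^2) * T) / (sigma * sqrt(T)) = 0.41393825
d2 = d1 - sigma * sqrt(T) = -0.01907445
exp(-rT) = 0.97995365; exp(-qT) = 1.00000000
P = K * exp(-rT) * N(-d2) - S_0 * exp(-qT) * N(-d1)
N(-d1) = 0.33945966; N(-d2) = 0.50760914
P = 0.8900 * 0.97995365 * 0.50760914 - 0.9500 * 1.00000000 * 0.33945966 = 0.1202


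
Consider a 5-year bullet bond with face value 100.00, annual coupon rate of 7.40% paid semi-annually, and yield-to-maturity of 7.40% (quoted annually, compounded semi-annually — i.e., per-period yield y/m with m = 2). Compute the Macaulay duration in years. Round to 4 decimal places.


Coupon per period c = face * coupon_rate / m = 3.700000
Periods per year m = 2; per-period yield y/m = 0.037000
Number of cashflows N = 10
Cashflows (t years, CF_t, discount factor 1/(1+y/m)^(m*t), PV):
  t = 0.5000: CF_t = 3.700000, DF = 0.964320, PV = 3.567985
  t = 1.0000: CF_t = 3.700000, DF = 0.929913, PV = 3.440679
  t = 1.5000: CF_t = 3.700000, DF = 0.896734, PV = 3.317917
  t = 2.0000: CF_t = 3.700000, DF = 0.864739, PV = 3.199534
  t = 2.5000: CF_t = 3.700000, DF = 0.833885, PV = 3.085375
  t = 3.0000: CF_t = 3.700000, DF = 0.804132, PV = 2.975289
  t = 3.5000: CF_t = 3.700000, DF = 0.775441, PV = 2.869131
  t = 4.0000: CF_t = 3.700000, DF = 0.747773, PV = 2.766761
  t = 4.5000: CF_t = 3.700000, DF = 0.721093, PV = 2.668044
  t = 5.0000: CF_t = 103.700000, DF = 0.695364, PV = 72.109286
Price P = sum_t PV_t = 100.000000
Macaulay numerator sum_t t * PV_t:
  t * PV_t at t = 0.5000: 1.783992
  t * PV_t at t = 1.0000: 3.440679
  t * PV_t at t = 1.5000: 4.976875
  t * PV_t at t = 2.0000: 6.399068
  t * PV_t at t = 2.5000: 7.713437
  t * PV_t at t = 3.0000: 8.925868
  t * PV_t at t = 3.5000: 10.041960
  t * PV_t at t = 4.0000: 11.067045
  t * PV_t at t = 4.5000: 12.006196
  t * PV_t at t = 5.0000: 360.546428
Macaulay duration D = (sum_t t * PV_t) / P = 426.901547 / 100.000000 = 4.269015

Answer: Macaulay duration = 4.2690 years


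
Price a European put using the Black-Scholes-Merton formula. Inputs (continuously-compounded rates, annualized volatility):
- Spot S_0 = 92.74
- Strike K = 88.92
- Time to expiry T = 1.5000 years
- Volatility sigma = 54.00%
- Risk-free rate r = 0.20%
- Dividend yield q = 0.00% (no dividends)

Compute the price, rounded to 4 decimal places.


Answer: Price = 21.5103

Derivation:
d1 = (ln(S/K) + (r - q + 0.5*sigma^2) * T) / (sigma * sqrt(T)) = 0.39881744
d2 = d1 - sigma * sqrt(T) = -0.26254479
exp(-rT) = 0.99700450; exp(-qT) = 1.00000000
P = K * exp(-rT) * N(-d2) - S_0 * exp(-qT) * N(-d1)
N(-d1) = 0.34501386; N(-d2) = 0.60354927
P = 88.9200 * 0.99700450 * 0.60354927 - 92.7400 * 1.00000000 * 0.34501386 = 21.5103


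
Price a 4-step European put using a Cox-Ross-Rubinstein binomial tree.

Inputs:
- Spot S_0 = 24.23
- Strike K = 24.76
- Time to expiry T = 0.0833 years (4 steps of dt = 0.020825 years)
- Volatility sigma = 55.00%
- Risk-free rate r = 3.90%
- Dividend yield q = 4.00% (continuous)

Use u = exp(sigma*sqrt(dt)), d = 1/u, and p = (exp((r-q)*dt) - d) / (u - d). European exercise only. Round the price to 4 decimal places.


dt = T/N = 0.020825
u = exp(sigma*sqrt(dt)) = 1.082605; d = 1/u = 0.923698
p = (exp((r-q)*dt) - d) / (u - d) = 0.480037
Discount per step: exp(-r*dt) = 0.999188
Stock lattice S(k, i) with i counting down-moves:
  k=0: S(0,0) = 24.2300
  k=1: S(1,0) = 26.2315; S(1,1) = 22.3812
  k=2: S(2,0) = 28.3984; S(2,1) = 24.2300; S(2,2) = 20.6735
  k=3: S(3,0) = 30.7442; S(3,1) = 26.2315; S(3,2) = 22.3812; S(3,3) = 19.0961
  k=4: S(4,0) = 33.2838; S(4,1) = 28.3984; S(4,2) = 24.2300; S(4,3) = 20.6735; S(4,4) = 17.6390
Terminal payoffs V(N, i) = max(K - S_T, 0):
  V(4,0) = 0.000000; V(4,1) = 0.000000; V(4,2) = 0.530000; V(4,3) = 4.086515; V(4,4) = 7.120999
Backward induction: V(k, i) = exp(-r*dt) * [p * V(k+1, i) + (1-p) * V(k+1, i+1)].
  V(3,0) = exp(-r*dt) * [p*0.000000 + (1-p)*0.000000] = 0.000000
  V(3,1) = exp(-r*dt) * [p*0.000000 + (1-p)*0.530000] = 0.275357
  V(3,2) = exp(-r*dt) * [p*0.530000 + (1-p)*4.086515] = 2.377325
  V(3,3) = exp(-r*dt) * [p*4.086515 + (1-p)*7.120999] = 5.659736
  V(2,0) = exp(-r*dt) * [p*0.000000 + (1-p)*0.275357] = 0.143059
  V(2,1) = exp(-r*dt) * [p*0.275357 + (1-p)*2.377325] = 1.367192
  V(2,2) = exp(-r*dt) * [p*2.377325 + (1-p)*5.659736] = 4.080742
  V(1,0) = exp(-r*dt) * [p*0.143059 + (1-p)*1.367192] = 0.778930
  V(1,1) = exp(-r*dt) * [p*1.367192 + (1-p)*4.080742] = 2.775882
  V(0,0) = exp(-r*dt) * [p*0.778930 + (1-p)*2.775882] = 1.815796

Answer: Price = V(0,0) = 1.8158


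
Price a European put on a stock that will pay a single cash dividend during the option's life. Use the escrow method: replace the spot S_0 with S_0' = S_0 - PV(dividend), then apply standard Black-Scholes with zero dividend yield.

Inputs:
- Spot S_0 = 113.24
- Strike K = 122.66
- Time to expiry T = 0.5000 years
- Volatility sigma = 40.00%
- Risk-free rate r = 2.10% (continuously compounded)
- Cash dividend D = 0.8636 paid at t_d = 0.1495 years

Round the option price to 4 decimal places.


Answer: Price = 18.1255

Derivation:
PV(D) = D * exp(-r * t_d) = 0.8636 * 0.99686542 = 0.86089298
S_0' = S_0 - PV(D) = 113.2400 - 0.86089298 = 112.37910702
d1 = (ln(S_0'/K) + (r + sigma^2/2)*T) / (sigma*sqrt(T)) = -0.13095003
d2 = d1 - sigma*sqrt(T) = -0.41379274
exp(-rT) = 0.98955493
N(-d1) = 0.55209258; N(-d2) = 0.66048705
P = K * exp(-rT) * N(-d2) - S_0' * N(-d1) = 122.6600 * 0.98955493 * 0.66048705 - 112.37910702 * 0.55209258 = 18.1255


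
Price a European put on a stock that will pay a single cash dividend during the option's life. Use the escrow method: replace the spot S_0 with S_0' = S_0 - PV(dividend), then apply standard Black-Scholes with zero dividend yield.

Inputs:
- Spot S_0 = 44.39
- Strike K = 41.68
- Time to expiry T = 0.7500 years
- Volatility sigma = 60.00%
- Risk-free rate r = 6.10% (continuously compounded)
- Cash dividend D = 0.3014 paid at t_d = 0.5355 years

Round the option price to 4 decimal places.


Answer: Price = 6.6214

Derivation:
PV(D) = D * exp(-r * t_d) = 0.3014 * 0.96786226 = 0.29171368
S_0' = S_0 - PV(D) = 44.3900 - 0.29171368 = 44.09828632
d1 = (ln(S_0'/K) + (r + sigma^2/2)*T) / (sigma*sqrt(T)) = 0.45639447
d2 = d1 - sigma*sqrt(T) = -0.06322077
exp(-rT) = 0.95528075
N(-d1) = 0.32405317; N(-d2) = 0.52520465
P = K * exp(-rT) * N(-d2) - S_0' * N(-d1) = 41.6800 * 0.95528075 * 0.52520465 - 44.09828632 * 0.32405317 = 6.6214


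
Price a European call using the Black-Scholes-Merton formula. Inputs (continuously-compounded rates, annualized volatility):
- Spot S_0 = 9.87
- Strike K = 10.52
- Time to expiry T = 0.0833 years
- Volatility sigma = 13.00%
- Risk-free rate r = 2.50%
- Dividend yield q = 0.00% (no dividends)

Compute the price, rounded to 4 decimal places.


Answer: Price = 0.0080

Derivation:
d1 = (ln(S/K) + (r - q + 0.5*sigma^2) * T) / (sigma * sqrt(T)) = -1.62557421
d2 = d1 - sigma * sqrt(T) = -1.66309447
exp(-rT) = 0.99791967; exp(-qT) = 1.00000000
C = S_0 * exp(-qT) * N(d1) - K * exp(-rT) * N(d2)
N(d1) = 0.05202013; N(d2) = 0.04814676
C = 9.8700 * 1.00000000 * 0.05202013 - 10.5200 * 0.99791967 * 0.04814676 = 0.0080


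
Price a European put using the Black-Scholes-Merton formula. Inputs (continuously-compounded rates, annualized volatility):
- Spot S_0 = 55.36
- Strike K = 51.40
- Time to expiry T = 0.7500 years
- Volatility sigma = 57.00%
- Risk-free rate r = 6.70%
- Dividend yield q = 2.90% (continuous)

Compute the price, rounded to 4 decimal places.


Answer: Price = 7.6129

Derivation:
d1 = (ln(S/K) + (r - q + 0.5*sigma^2) * T) / (sigma * sqrt(T)) = 0.45490469
d2 = d1 - sigma * sqrt(T) = -0.03872979
exp(-rT) = 0.95099165; exp(-qT) = 0.97848483
P = K * exp(-rT) * N(-d2) - S_0 * exp(-qT) * N(-d1)
N(-d1) = 0.32458891; N(-d2) = 0.51544709
P = 51.4000 * 0.95099165 * 0.51544709 - 55.3600 * 0.97848483 * 0.32458891 = 7.6129


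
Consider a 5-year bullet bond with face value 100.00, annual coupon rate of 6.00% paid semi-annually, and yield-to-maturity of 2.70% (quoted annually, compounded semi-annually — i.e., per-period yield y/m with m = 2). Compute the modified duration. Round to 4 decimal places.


Answer: Modified duration = 4.3834

Derivation:
Coupon per period c = face * coupon_rate / m = 3.000000
Periods per year m = 2; per-period yield y/m = 0.013500
Number of cashflows N = 10
Cashflows (t years, CF_t, discount factor 1/(1+y/m)^(m*t), PV):
  t = 0.5000: CF_t = 3.000000, DF = 0.986680, PV = 2.960039
  t = 1.0000: CF_t = 3.000000, DF = 0.973537, PV = 2.920611
  t = 1.5000: CF_t = 3.000000, DF = 0.960569, PV = 2.881708
  t = 2.0000: CF_t = 3.000000, DF = 0.947774, PV = 2.843323
  t = 2.5000: CF_t = 3.000000, DF = 0.935150, PV = 2.805450
  t = 3.0000: CF_t = 3.000000, DF = 0.922694, PV = 2.768081
  t = 3.5000: CF_t = 3.000000, DF = 0.910403, PV = 2.731209
  t = 4.0000: CF_t = 3.000000, DF = 0.898276, PV = 2.694829
  t = 4.5000: CF_t = 3.000000, DF = 0.886311, PV = 2.658934
  t = 5.0000: CF_t = 103.000000, DF = 0.874505, PV = 90.074051
Price P = sum_t PV_t = 115.338235
First compute Macaulay numerator sum_t t * PV_t:
  t * PV_t at t = 0.5000: 1.480020
  t * PV_t at t = 1.0000: 2.920611
  t * PV_t at t = 1.5000: 4.322562
  t * PV_t at t = 2.0000: 5.686647
  t * PV_t at t = 2.5000: 7.013624
  t * PV_t at t = 3.0000: 8.304242
  t * PV_t at t = 3.5000: 9.559233
  t * PV_t at t = 4.0000: 10.779316
  t * PV_t at t = 4.5000: 11.965201
  t * PV_t at t = 5.0000: 450.370254
Macaulay duration D = 512.401710 / 115.338235 = 4.442601
Modified duration = D / (1 + y/m) = 4.442601 / (1 + 0.013500) = 4.383424


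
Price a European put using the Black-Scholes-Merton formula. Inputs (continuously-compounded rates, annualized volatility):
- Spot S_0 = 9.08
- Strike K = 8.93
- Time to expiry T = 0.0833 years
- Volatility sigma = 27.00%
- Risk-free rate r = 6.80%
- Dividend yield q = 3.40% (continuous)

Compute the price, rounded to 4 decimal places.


d1 = (ln(S/K) + (r - q + 0.5*sigma^2) * T) / (sigma * sqrt(T)) = 0.28907016
d2 = d1 - sigma * sqrt(T) = 0.21114347
exp(-rT) = 0.99435161; exp(-qT) = 0.99717181
P = K * exp(-rT) * N(-d2) - S_0 * exp(-qT) * N(-d1)
N(-d1) = 0.38626384; N(-d2) = 0.41638766
P = 8.9300 * 0.99435161 * 0.41638766 - 9.0800 * 0.99717181 * 0.38626384 = 0.2000

Answer: Price = 0.2000


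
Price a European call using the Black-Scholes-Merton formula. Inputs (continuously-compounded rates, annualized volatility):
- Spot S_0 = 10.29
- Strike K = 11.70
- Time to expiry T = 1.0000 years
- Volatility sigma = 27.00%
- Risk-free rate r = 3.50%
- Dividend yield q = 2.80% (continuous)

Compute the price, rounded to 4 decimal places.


d1 = (ln(S/K) + (r - q + 0.5*sigma^2) * T) / (sigma * sqrt(T)) = -0.31468997
d2 = d1 - sigma * sqrt(T) = -0.58468997
exp(-rT) = 0.96560542; exp(-qT) = 0.97238837
C = S_0 * exp(-qT) * N(d1) - K * exp(-rT) * N(d2)
N(d1) = 0.37649853; N(d2) = 0.27937810
C = 10.2900 * 0.97238837 * 0.37649853 - 11.7000 * 0.96560542 * 0.27937810 = 0.6109

Answer: Price = 0.6109


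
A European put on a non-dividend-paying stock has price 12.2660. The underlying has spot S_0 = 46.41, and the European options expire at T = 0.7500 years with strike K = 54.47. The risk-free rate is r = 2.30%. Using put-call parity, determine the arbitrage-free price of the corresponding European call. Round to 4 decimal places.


Answer: Call price = 5.1375

Derivation:
Put-call parity: C - P = S_0 * exp(-qT) - K * exp(-rT).
S_0 * exp(-qT) = 46.4100 * 1.00000000 = 46.41000000
K * exp(-rT) = 54.4700 * 0.98289793 = 53.53845022
C = P + S*exp(-qT) - K*exp(-rT)
C = 12.2660 + 46.41000000 - 53.53845022 = 5.1375


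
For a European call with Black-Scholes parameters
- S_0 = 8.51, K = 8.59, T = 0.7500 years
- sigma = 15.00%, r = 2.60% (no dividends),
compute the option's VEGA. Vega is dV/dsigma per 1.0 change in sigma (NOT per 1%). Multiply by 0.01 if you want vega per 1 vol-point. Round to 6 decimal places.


d1 = 0.1430343460; d2 = 0.0131305354
phi(d1) = 0.3948821373; exp(-qT) = 1.0000000000; exp(-rT) = 0.9806888952
Vega = S * exp(-qT) * phi(d1) * sqrt(T) = 8.5100 * 1.0000000000 * 0.3948821373 * 0.8660254038 = 2.910232

Answer: Vega = 2.910232


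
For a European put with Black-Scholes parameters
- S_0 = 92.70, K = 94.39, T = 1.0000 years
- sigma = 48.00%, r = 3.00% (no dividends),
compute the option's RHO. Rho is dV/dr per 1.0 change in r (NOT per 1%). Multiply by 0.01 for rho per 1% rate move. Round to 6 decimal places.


d1 = 0.2648611192; d2 = -0.2151388808
phi(d1) = 0.3851916642; exp(-qT) = 1.0000000000; exp(-rT) = 0.9704455335
N(-d2) = 0.5851704794
Rho = -K*T*exp(-rT)*N(-d2) = -94.3900 * 1.0000 * 0.9704455335 * 0.5851704794 = -53.601823

Answer: Rho = -53.601823


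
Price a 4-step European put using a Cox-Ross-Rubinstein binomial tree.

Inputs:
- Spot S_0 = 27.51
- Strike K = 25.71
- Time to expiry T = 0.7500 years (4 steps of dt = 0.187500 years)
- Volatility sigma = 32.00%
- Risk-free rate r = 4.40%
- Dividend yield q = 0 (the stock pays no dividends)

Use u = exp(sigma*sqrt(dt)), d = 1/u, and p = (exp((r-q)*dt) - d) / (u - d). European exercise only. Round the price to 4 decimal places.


Answer: Price = V(0,0) = 1.8200

Derivation:
dt = T/N = 0.187500
u = exp(sigma*sqrt(dt)) = 1.148623; d = 1/u = 0.870607
p = (exp((r-q)*dt) - d) / (u - d) = 0.495212
Discount per step: exp(-r*dt) = 0.991784
Stock lattice S(k, i) with i counting down-moves:
  k=0: S(0,0) = 27.5100
  k=1: S(1,0) = 31.5986; S(1,1) = 23.9504
  k=2: S(2,0) = 36.2949; S(2,1) = 27.5100; S(2,2) = 20.8514
  k=3: S(3,0) = 41.6892; S(3,1) = 31.5986; S(3,2) = 23.9504; S(3,3) = 18.1534
  k=4: S(4,0) = 47.8852; S(4,1) = 36.2949; S(4,2) = 27.5100; S(4,3) = 20.8514; S(4,4) = 15.8045
Terminal payoffs V(N, i) = max(K - S_T, 0):
  V(4,0) = 0.000000; V(4,1) = 0.000000; V(4,2) = 0.000000; V(4,3) = 4.858593; V(4,4) = 9.905522
Backward induction: V(k, i) = exp(-r*dt) * [p * V(k+1, i) + (1-p) * V(k+1, i+1)].
  V(3,0) = exp(-r*dt) * [p*0.000000 + (1-p)*0.000000] = 0.000000
  V(3,1) = exp(-r*dt) * [p*0.000000 + (1-p)*0.000000] = 0.000000
  V(3,2) = exp(-r*dt) * [p*0.000000 + (1-p)*4.858593] = 2.432411
  V(3,3) = exp(-r*dt) * [p*4.858593 + (1-p)*9.905522] = 7.345374
  V(2,0) = exp(-r*dt) * [p*0.000000 + (1-p)*0.000000] = 0.000000
  V(2,1) = exp(-r*dt) * [p*0.000000 + (1-p)*2.432411] = 1.217765
  V(2,2) = exp(-r*dt) * [p*2.432411 + (1-p)*7.345374] = 4.872057
  V(1,0) = exp(-r*dt) * [p*0.000000 + (1-p)*1.217765] = 0.609663
  V(1,1) = exp(-r*dt) * [p*1.217765 + (1-p)*4.872057] = 3.037248
  V(0,0) = exp(-r*dt) * [p*0.609663 + (1-p)*3.037248] = 1.820002
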